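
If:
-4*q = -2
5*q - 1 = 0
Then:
No Solution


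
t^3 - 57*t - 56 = (t - 8)*(t + 1)*(t + 7)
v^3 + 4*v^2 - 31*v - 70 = (v - 5)*(v + 2)*(v + 7)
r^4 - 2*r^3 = r^3*(r - 2)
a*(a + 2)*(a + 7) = a^3 + 9*a^2 + 14*a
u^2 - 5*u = u*(u - 5)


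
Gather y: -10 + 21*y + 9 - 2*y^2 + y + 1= -2*y^2 + 22*y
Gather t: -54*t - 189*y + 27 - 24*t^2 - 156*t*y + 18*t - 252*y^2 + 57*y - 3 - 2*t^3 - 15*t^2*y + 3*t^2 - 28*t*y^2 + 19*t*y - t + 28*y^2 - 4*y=-2*t^3 + t^2*(-15*y - 21) + t*(-28*y^2 - 137*y - 37) - 224*y^2 - 136*y + 24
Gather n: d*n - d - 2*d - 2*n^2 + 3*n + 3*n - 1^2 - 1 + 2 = -3*d - 2*n^2 + n*(d + 6)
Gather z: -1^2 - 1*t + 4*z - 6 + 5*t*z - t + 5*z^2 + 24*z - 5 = -2*t + 5*z^2 + z*(5*t + 28) - 12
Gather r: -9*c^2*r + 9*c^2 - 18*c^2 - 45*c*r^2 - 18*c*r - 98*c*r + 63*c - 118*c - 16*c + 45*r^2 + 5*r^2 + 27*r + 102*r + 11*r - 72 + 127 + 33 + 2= -9*c^2 - 71*c + r^2*(50 - 45*c) + r*(-9*c^2 - 116*c + 140) + 90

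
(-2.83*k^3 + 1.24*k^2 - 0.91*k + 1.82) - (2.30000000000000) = -2.83*k^3 + 1.24*k^2 - 0.91*k - 0.48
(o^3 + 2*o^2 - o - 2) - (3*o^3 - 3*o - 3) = -2*o^3 + 2*o^2 + 2*o + 1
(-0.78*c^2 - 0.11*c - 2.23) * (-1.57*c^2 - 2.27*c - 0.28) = 1.2246*c^4 + 1.9433*c^3 + 3.9692*c^2 + 5.0929*c + 0.6244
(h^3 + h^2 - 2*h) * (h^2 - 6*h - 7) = h^5 - 5*h^4 - 15*h^3 + 5*h^2 + 14*h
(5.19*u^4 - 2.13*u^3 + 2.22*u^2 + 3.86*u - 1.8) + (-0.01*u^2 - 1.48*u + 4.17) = 5.19*u^4 - 2.13*u^3 + 2.21*u^2 + 2.38*u + 2.37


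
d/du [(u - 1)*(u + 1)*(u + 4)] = 3*u^2 + 8*u - 1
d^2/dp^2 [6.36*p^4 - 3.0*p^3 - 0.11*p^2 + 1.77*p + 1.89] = 76.32*p^2 - 18.0*p - 0.22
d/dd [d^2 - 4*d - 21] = 2*d - 4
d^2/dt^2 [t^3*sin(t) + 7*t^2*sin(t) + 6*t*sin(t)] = -t^3*sin(t) - 7*t^2*sin(t) + 6*t^2*cos(t) + 28*t*cos(t) + 14*sin(t) + 12*cos(t)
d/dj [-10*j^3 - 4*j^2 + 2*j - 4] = -30*j^2 - 8*j + 2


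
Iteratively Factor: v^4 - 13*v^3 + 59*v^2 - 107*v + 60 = (v - 4)*(v^3 - 9*v^2 + 23*v - 15) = (v - 4)*(v - 3)*(v^2 - 6*v + 5) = (v - 4)*(v - 3)*(v - 1)*(v - 5)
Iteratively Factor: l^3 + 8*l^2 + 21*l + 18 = (l + 3)*(l^2 + 5*l + 6) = (l + 3)^2*(l + 2)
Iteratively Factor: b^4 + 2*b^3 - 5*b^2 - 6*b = (b)*(b^3 + 2*b^2 - 5*b - 6) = b*(b + 3)*(b^2 - b - 2) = b*(b - 2)*(b + 3)*(b + 1)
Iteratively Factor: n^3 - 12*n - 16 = (n + 2)*(n^2 - 2*n - 8) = (n - 4)*(n + 2)*(n + 2)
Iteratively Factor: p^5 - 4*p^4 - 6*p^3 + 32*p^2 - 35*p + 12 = (p - 1)*(p^4 - 3*p^3 - 9*p^2 + 23*p - 12) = (p - 1)^2*(p^3 - 2*p^2 - 11*p + 12) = (p - 4)*(p - 1)^2*(p^2 + 2*p - 3) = (p - 4)*(p - 1)^3*(p + 3)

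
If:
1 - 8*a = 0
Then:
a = 1/8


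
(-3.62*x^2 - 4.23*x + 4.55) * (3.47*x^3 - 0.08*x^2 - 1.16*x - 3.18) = -12.5614*x^5 - 14.3885*x^4 + 20.3261*x^3 + 16.0544*x^2 + 8.1734*x - 14.469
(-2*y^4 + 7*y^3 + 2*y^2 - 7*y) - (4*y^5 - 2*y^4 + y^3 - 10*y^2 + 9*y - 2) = -4*y^5 + 6*y^3 + 12*y^2 - 16*y + 2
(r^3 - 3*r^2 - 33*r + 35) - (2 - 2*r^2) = r^3 - r^2 - 33*r + 33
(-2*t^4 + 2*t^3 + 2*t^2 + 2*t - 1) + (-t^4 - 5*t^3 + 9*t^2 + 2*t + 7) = -3*t^4 - 3*t^3 + 11*t^2 + 4*t + 6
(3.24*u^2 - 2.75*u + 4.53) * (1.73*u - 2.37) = 5.6052*u^3 - 12.4363*u^2 + 14.3544*u - 10.7361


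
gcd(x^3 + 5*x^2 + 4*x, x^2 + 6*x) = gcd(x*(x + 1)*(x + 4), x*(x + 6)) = x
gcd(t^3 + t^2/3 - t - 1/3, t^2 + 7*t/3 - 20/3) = 1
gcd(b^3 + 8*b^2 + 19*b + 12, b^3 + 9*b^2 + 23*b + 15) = b^2 + 4*b + 3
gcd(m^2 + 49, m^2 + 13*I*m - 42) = m + 7*I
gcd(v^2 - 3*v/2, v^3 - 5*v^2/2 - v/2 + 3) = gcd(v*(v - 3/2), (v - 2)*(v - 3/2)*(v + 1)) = v - 3/2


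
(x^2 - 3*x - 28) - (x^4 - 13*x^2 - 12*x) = -x^4 + 14*x^2 + 9*x - 28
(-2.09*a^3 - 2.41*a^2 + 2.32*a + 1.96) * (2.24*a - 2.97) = -4.6816*a^4 + 0.8089*a^3 + 12.3545*a^2 - 2.5*a - 5.8212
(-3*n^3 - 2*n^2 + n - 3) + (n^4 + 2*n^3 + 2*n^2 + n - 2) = n^4 - n^3 + 2*n - 5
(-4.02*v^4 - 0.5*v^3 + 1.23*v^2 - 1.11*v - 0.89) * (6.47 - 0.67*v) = 2.6934*v^5 - 25.6744*v^4 - 4.0591*v^3 + 8.7018*v^2 - 6.5854*v - 5.7583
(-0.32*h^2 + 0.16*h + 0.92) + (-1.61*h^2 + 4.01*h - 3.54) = -1.93*h^2 + 4.17*h - 2.62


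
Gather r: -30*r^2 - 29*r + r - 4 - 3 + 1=-30*r^2 - 28*r - 6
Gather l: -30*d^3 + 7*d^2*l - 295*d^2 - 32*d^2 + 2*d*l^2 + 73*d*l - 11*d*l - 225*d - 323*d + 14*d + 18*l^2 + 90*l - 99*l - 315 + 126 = -30*d^3 - 327*d^2 - 534*d + l^2*(2*d + 18) + l*(7*d^2 + 62*d - 9) - 189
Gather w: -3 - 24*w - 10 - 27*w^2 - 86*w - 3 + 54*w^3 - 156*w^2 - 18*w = 54*w^3 - 183*w^2 - 128*w - 16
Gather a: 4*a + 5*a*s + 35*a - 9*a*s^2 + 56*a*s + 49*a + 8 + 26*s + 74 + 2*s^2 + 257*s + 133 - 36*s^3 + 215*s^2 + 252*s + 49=a*(-9*s^2 + 61*s + 88) - 36*s^3 + 217*s^2 + 535*s + 264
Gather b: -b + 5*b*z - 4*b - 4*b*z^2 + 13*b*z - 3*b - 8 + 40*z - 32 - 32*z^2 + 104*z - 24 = b*(-4*z^2 + 18*z - 8) - 32*z^2 + 144*z - 64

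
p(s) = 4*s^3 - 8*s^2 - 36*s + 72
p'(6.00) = 300.00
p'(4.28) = 115.34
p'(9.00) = 792.00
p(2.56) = -5.48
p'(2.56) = 1.68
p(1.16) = 25.72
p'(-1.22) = 1.38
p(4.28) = 84.98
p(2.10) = -1.84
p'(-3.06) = 125.32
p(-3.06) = -7.36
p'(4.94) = 177.80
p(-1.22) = 96.75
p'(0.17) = -38.37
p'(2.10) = -16.68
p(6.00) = 432.00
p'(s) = 12*s^2 - 16*s - 36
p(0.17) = 65.67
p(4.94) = 181.15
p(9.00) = 2016.00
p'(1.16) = -38.41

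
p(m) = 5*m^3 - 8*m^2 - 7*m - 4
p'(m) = 15*m^2 - 16*m - 7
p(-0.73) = -5.10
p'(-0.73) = 12.67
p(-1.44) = -25.44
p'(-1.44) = 47.14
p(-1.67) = -37.91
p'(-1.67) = 61.55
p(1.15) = -15.03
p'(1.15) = -5.56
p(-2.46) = -109.63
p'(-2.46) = 123.13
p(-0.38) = -2.77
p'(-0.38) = 1.25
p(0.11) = -4.86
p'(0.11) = -8.58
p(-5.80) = -1208.08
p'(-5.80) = 590.40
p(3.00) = 38.00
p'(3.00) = 80.00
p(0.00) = -4.00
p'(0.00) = -7.00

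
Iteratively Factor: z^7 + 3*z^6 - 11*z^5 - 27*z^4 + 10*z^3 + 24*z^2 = (z + 2)*(z^6 + z^5 - 13*z^4 - z^3 + 12*z^2) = (z - 1)*(z + 2)*(z^5 + 2*z^4 - 11*z^3 - 12*z^2) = (z - 1)*(z + 1)*(z + 2)*(z^4 + z^3 - 12*z^2) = z*(z - 1)*(z + 1)*(z + 2)*(z^3 + z^2 - 12*z) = z*(z - 1)*(z + 1)*(z + 2)*(z + 4)*(z^2 - 3*z) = z*(z - 3)*(z - 1)*(z + 1)*(z + 2)*(z + 4)*(z)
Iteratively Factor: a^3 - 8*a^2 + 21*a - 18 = (a - 3)*(a^2 - 5*a + 6) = (a - 3)^2*(a - 2)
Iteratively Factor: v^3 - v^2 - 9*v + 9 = (v - 1)*(v^2 - 9) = (v - 1)*(v + 3)*(v - 3)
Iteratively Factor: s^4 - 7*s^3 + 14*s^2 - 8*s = (s - 1)*(s^3 - 6*s^2 + 8*s) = (s - 2)*(s - 1)*(s^2 - 4*s) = (s - 4)*(s - 2)*(s - 1)*(s)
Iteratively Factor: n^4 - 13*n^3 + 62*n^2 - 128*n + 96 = (n - 2)*(n^3 - 11*n^2 + 40*n - 48) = (n - 3)*(n - 2)*(n^2 - 8*n + 16) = (n - 4)*(n - 3)*(n - 2)*(n - 4)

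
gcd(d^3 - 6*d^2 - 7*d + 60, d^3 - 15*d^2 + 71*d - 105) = d - 5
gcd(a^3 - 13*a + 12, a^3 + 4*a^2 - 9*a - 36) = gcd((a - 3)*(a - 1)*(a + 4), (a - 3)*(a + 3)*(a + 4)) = a^2 + a - 12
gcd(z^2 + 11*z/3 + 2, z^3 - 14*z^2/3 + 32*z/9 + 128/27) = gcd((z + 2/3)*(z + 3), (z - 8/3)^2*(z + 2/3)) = z + 2/3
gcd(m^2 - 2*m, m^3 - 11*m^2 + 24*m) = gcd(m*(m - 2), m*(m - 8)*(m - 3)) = m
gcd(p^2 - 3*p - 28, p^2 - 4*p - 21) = p - 7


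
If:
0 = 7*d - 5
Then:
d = 5/7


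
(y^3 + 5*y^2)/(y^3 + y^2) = (y + 5)/(y + 1)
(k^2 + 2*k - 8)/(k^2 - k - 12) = (-k^2 - 2*k + 8)/(-k^2 + k + 12)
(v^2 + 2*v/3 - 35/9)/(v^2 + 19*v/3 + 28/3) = (v - 5/3)/(v + 4)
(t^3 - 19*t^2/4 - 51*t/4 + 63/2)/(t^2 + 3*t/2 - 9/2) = (4*t^2 - 31*t + 42)/(2*(2*t - 3))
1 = 1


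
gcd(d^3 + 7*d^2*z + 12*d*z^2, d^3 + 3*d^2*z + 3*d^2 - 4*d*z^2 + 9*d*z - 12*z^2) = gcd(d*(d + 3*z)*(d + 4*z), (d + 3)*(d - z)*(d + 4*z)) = d + 4*z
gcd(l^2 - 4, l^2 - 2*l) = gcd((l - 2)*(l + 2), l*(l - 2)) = l - 2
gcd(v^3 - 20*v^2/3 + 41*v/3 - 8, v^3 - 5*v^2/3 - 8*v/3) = v - 8/3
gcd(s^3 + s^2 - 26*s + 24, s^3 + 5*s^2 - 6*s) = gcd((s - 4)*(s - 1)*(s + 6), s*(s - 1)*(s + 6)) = s^2 + 5*s - 6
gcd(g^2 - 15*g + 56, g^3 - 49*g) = g - 7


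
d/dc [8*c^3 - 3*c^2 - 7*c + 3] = 24*c^2 - 6*c - 7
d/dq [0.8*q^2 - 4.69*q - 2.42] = 1.6*q - 4.69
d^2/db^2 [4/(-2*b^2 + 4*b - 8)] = 4*(b^2 - 2*b - 4*(b - 1)^2 + 4)/(b^2 - 2*b + 4)^3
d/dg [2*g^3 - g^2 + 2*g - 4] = 6*g^2 - 2*g + 2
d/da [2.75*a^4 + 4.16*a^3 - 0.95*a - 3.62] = 11.0*a^3 + 12.48*a^2 - 0.95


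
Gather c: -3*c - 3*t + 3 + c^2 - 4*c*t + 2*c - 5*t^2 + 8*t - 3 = c^2 + c*(-4*t - 1) - 5*t^2 + 5*t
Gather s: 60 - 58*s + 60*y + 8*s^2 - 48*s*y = 8*s^2 + s*(-48*y - 58) + 60*y + 60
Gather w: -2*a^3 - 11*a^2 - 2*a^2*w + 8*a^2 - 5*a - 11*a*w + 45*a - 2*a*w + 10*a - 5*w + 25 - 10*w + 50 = -2*a^3 - 3*a^2 + 50*a + w*(-2*a^2 - 13*a - 15) + 75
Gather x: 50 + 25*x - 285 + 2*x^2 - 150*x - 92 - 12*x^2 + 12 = -10*x^2 - 125*x - 315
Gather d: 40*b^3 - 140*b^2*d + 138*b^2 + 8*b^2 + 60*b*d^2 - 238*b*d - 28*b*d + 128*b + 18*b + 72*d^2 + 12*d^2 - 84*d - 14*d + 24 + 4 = 40*b^3 + 146*b^2 + 146*b + d^2*(60*b + 84) + d*(-140*b^2 - 266*b - 98) + 28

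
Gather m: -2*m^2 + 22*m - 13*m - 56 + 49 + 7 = -2*m^2 + 9*m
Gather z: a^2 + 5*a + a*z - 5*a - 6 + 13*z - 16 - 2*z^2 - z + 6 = a^2 - 2*z^2 + z*(a + 12) - 16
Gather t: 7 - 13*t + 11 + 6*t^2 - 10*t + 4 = 6*t^2 - 23*t + 22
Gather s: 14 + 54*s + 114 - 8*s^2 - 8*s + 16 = -8*s^2 + 46*s + 144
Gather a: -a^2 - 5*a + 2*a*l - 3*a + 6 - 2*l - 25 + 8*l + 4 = -a^2 + a*(2*l - 8) + 6*l - 15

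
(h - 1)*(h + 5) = h^2 + 4*h - 5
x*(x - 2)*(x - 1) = x^3 - 3*x^2 + 2*x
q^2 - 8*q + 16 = (q - 4)^2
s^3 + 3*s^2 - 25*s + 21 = (s - 3)*(s - 1)*(s + 7)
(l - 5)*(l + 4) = l^2 - l - 20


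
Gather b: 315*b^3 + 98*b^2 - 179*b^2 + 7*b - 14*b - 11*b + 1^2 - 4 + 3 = 315*b^3 - 81*b^2 - 18*b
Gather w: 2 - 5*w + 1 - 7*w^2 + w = -7*w^2 - 4*w + 3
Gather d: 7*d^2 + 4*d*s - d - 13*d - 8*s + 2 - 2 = 7*d^2 + d*(4*s - 14) - 8*s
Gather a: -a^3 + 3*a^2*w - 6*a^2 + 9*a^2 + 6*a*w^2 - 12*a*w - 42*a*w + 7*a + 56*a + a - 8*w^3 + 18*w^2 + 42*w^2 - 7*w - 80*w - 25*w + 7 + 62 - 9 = -a^3 + a^2*(3*w + 3) + a*(6*w^2 - 54*w + 64) - 8*w^3 + 60*w^2 - 112*w + 60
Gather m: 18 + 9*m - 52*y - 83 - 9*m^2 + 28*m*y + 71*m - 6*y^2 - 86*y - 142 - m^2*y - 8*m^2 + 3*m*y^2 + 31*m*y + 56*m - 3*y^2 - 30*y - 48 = m^2*(-y - 17) + m*(3*y^2 + 59*y + 136) - 9*y^2 - 168*y - 255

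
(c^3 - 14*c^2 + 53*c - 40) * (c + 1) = c^4 - 13*c^3 + 39*c^2 + 13*c - 40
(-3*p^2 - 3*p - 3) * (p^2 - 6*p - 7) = -3*p^4 + 15*p^3 + 36*p^2 + 39*p + 21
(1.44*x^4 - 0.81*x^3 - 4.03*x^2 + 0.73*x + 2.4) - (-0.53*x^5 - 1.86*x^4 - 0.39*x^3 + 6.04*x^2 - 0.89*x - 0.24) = 0.53*x^5 + 3.3*x^4 - 0.42*x^3 - 10.07*x^2 + 1.62*x + 2.64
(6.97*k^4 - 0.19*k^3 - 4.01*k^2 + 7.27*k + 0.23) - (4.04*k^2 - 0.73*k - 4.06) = 6.97*k^4 - 0.19*k^3 - 8.05*k^2 + 8.0*k + 4.29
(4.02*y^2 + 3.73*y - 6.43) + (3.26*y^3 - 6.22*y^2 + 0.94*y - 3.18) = 3.26*y^3 - 2.2*y^2 + 4.67*y - 9.61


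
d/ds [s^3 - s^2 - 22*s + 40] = 3*s^2 - 2*s - 22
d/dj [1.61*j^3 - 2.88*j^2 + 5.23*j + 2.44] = 4.83*j^2 - 5.76*j + 5.23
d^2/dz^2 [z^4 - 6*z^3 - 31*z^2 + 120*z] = 12*z^2 - 36*z - 62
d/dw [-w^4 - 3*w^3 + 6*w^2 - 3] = w*(-4*w^2 - 9*w + 12)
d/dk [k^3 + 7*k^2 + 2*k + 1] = 3*k^2 + 14*k + 2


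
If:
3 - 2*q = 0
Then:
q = 3/2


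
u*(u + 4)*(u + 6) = u^3 + 10*u^2 + 24*u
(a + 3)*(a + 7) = a^2 + 10*a + 21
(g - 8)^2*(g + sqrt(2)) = g^3 - 16*g^2 + sqrt(2)*g^2 - 16*sqrt(2)*g + 64*g + 64*sqrt(2)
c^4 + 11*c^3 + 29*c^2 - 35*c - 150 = (c - 2)*(c + 3)*(c + 5)^2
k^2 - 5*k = k*(k - 5)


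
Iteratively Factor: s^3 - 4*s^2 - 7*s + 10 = (s + 2)*(s^2 - 6*s + 5) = (s - 1)*(s + 2)*(s - 5)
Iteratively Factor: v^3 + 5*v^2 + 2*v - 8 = (v - 1)*(v^2 + 6*v + 8) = (v - 1)*(v + 2)*(v + 4)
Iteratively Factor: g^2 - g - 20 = (g + 4)*(g - 5)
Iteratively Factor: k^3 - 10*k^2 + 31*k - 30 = (k - 3)*(k^2 - 7*k + 10) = (k - 3)*(k - 2)*(k - 5)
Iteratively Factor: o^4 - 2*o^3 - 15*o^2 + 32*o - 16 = (o - 1)*(o^3 - o^2 - 16*o + 16) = (o - 4)*(o - 1)*(o^2 + 3*o - 4) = (o - 4)*(o - 1)^2*(o + 4)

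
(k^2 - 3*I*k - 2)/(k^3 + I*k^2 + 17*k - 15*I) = (k - 2*I)/(k^2 + 2*I*k + 15)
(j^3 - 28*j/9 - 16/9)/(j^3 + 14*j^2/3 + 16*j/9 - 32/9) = (3*j^2 - 4*j - 4)/(3*j^2 + 10*j - 8)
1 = 1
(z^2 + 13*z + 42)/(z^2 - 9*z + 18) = (z^2 + 13*z + 42)/(z^2 - 9*z + 18)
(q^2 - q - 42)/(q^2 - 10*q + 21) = (q + 6)/(q - 3)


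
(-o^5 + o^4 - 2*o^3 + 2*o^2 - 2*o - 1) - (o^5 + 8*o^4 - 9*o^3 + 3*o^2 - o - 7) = -2*o^5 - 7*o^4 + 7*o^3 - o^2 - o + 6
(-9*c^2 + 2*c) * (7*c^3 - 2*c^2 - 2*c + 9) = -63*c^5 + 32*c^4 + 14*c^3 - 85*c^2 + 18*c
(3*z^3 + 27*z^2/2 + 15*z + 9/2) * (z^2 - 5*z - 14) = 3*z^5 - 3*z^4/2 - 189*z^3/2 - 519*z^2/2 - 465*z/2 - 63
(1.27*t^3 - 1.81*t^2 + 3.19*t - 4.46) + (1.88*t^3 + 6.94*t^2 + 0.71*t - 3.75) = 3.15*t^3 + 5.13*t^2 + 3.9*t - 8.21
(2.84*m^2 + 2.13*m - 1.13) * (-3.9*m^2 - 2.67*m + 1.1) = -11.076*m^4 - 15.8898*m^3 + 1.8439*m^2 + 5.3601*m - 1.243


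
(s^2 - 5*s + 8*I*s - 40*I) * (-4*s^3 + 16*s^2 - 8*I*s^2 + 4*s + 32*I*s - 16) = -4*s^5 + 36*s^4 - 40*I*s^4 - 12*s^3 + 360*I*s^3 - 612*s^2 - 768*I*s^2 + 1360*s - 288*I*s + 640*I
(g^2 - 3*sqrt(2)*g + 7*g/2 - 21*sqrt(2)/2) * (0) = 0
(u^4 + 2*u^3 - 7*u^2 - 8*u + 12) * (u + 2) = u^5 + 4*u^4 - 3*u^3 - 22*u^2 - 4*u + 24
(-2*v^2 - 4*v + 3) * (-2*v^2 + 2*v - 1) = 4*v^4 + 4*v^3 - 12*v^2 + 10*v - 3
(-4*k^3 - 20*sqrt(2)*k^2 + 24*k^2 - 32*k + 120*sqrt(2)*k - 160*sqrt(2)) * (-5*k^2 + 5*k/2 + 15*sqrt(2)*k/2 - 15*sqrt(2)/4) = 20*k^5 - 130*k^4 + 70*sqrt(2)*k^4 - 455*sqrt(2)*k^3 - 80*k^3 + 770*sqrt(2)*k^2 + 1870*k^2 - 3300*k - 280*sqrt(2)*k + 1200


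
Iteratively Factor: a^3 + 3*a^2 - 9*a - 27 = (a - 3)*(a^2 + 6*a + 9) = (a - 3)*(a + 3)*(a + 3)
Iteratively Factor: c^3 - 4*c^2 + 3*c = (c - 1)*(c^2 - 3*c) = c*(c - 1)*(c - 3)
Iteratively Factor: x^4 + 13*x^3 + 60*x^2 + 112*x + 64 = (x + 1)*(x^3 + 12*x^2 + 48*x + 64) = (x + 1)*(x + 4)*(x^2 + 8*x + 16) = (x + 1)*(x + 4)^2*(x + 4)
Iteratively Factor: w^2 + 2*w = (w + 2)*(w)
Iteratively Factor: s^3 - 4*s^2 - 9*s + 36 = (s - 3)*(s^2 - s - 12) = (s - 4)*(s - 3)*(s + 3)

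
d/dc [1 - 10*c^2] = -20*c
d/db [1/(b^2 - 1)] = -2*b/(b^2 - 1)^2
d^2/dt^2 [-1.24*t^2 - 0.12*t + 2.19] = -2.48000000000000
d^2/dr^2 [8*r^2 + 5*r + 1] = 16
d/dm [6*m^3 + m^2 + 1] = 2*m*(9*m + 1)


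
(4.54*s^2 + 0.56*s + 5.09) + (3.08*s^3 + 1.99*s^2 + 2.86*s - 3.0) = 3.08*s^3 + 6.53*s^2 + 3.42*s + 2.09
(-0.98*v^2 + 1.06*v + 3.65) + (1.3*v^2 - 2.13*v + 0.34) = 0.32*v^2 - 1.07*v + 3.99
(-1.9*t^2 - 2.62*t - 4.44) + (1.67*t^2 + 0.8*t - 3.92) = -0.23*t^2 - 1.82*t - 8.36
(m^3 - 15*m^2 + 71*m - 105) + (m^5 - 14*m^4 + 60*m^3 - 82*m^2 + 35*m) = m^5 - 14*m^4 + 61*m^3 - 97*m^2 + 106*m - 105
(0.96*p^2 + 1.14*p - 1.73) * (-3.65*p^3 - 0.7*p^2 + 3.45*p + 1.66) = -3.504*p^5 - 4.833*p^4 + 8.8285*p^3 + 6.7376*p^2 - 4.0761*p - 2.8718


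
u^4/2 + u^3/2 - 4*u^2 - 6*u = u*(u/2 + 1)*(u - 3)*(u + 2)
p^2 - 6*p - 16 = (p - 8)*(p + 2)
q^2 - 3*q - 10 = (q - 5)*(q + 2)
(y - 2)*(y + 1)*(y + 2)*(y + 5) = y^4 + 6*y^3 + y^2 - 24*y - 20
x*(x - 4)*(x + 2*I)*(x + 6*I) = x^4 - 4*x^3 + 8*I*x^3 - 12*x^2 - 32*I*x^2 + 48*x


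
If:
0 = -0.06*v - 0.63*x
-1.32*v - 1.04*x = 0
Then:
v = 0.00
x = 0.00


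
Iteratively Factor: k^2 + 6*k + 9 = (k + 3)*(k + 3)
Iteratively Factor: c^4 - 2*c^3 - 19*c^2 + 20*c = (c - 5)*(c^3 + 3*c^2 - 4*c) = c*(c - 5)*(c^2 + 3*c - 4) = c*(c - 5)*(c + 4)*(c - 1)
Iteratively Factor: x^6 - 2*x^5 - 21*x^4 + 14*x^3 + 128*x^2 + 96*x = (x + 1)*(x^5 - 3*x^4 - 18*x^3 + 32*x^2 + 96*x) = (x + 1)*(x + 2)*(x^4 - 5*x^3 - 8*x^2 + 48*x) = x*(x + 1)*(x + 2)*(x^3 - 5*x^2 - 8*x + 48) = x*(x - 4)*(x + 1)*(x + 2)*(x^2 - x - 12) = x*(x - 4)*(x + 1)*(x + 2)*(x + 3)*(x - 4)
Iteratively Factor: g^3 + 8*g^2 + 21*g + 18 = (g + 3)*(g^2 + 5*g + 6) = (g + 3)^2*(g + 2)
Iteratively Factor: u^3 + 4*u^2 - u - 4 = (u + 4)*(u^2 - 1) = (u + 1)*(u + 4)*(u - 1)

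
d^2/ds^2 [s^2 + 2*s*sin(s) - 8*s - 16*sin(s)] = -2*s*sin(s) + 16*sin(s) + 4*cos(s) + 2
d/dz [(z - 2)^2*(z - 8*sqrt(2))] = (z - 2)*(3*z - 16*sqrt(2) - 2)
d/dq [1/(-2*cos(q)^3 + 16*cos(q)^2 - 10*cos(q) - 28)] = (-3*cos(q)^2 + 16*cos(q) - 5)*sin(q)/(2*(cos(q)^3 - 8*cos(q)^2 + 5*cos(q) + 14)^2)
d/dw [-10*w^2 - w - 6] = -20*w - 1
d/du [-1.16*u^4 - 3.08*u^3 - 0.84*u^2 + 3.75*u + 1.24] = -4.64*u^3 - 9.24*u^2 - 1.68*u + 3.75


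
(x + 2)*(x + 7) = x^2 + 9*x + 14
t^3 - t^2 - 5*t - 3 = (t - 3)*(t + 1)^2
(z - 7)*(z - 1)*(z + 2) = z^3 - 6*z^2 - 9*z + 14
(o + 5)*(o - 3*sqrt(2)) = o^2 - 3*sqrt(2)*o + 5*o - 15*sqrt(2)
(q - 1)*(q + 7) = q^2 + 6*q - 7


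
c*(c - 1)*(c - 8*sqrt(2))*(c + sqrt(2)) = c^4 - 7*sqrt(2)*c^3 - c^3 - 16*c^2 + 7*sqrt(2)*c^2 + 16*c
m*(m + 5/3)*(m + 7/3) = m^3 + 4*m^2 + 35*m/9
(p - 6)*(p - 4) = p^2 - 10*p + 24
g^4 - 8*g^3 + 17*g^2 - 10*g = g*(g - 5)*(g - 2)*(g - 1)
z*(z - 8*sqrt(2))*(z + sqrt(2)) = z^3 - 7*sqrt(2)*z^2 - 16*z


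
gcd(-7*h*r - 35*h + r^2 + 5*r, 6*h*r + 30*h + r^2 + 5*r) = r + 5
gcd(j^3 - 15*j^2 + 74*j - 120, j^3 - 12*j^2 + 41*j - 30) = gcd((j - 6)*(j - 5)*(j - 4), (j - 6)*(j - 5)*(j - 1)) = j^2 - 11*j + 30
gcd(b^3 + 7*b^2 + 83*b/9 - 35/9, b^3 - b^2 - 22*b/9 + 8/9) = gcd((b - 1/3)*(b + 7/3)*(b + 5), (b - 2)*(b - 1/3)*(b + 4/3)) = b - 1/3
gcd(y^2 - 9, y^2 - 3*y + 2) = 1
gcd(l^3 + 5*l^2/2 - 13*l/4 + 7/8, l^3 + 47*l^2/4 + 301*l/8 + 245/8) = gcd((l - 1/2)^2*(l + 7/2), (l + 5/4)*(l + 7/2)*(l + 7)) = l + 7/2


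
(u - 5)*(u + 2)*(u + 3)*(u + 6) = u^4 + 6*u^3 - 19*u^2 - 144*u - 180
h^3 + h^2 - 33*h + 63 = (h - 3)^2*(h + 7)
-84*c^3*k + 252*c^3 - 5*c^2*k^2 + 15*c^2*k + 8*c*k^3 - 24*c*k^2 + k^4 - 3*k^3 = (-3*c + k)*(4*c + k)*(7*c + k)*(k - 3)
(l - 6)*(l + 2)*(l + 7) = l^3 + 3*l^2 - 40*l - 84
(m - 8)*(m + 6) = m^2 - 2*m - 48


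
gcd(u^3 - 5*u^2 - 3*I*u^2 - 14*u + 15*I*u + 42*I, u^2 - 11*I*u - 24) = u - 3*I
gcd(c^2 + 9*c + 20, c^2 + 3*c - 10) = c + 5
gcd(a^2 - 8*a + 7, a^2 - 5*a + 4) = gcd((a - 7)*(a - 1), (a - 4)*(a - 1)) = a - 1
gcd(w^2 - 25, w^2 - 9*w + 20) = w - 5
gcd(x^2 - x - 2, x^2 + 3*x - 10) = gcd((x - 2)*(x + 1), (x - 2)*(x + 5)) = x - 2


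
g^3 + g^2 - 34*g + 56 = (g - 4)*(g - 2)*(g + 7)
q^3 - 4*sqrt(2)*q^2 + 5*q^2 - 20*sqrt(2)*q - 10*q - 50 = (q + 5)*(q - 5*sqrt(2))*(q + sqrt(2))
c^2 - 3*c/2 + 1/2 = (c - 1)*(c - 1/2)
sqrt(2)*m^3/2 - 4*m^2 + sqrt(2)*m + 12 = (m - 3*sqrt(2))*(m - 2*sqrt(2))*(sqrt(2)*m/2 + 1)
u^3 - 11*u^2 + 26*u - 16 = (u - 8)*(u - 2)*(u - 1)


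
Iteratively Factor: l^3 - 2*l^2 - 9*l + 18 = (l - 3)*(l^2 + l - 6) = (l - 3)*(l - 2)*(l + 3)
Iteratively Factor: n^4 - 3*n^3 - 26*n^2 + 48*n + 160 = (n - 4)*(n^3 + n^2 - 22*n - 40) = (n - 4)*(n + 2)*(n^2 - n - 20) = (n - 4)*(n + 2)*(n + 4)*(n - 5)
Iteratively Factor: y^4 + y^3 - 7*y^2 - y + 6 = (y + 1)*(y^3 - 7*y + 6) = (y - 1)*(y + 1)*(y^2 + y - 6) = (y - 1)*(y + 1)*(y + 3)*(y - 2)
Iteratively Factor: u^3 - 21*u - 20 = (u - 5)*(u^2 + 5*u + 4) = (u - 5)*(u + 1)*(u + 4)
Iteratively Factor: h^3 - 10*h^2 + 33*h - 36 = (h - 3)*(h^2 - 7*h + 12) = (h - 3)^2*(h - 4)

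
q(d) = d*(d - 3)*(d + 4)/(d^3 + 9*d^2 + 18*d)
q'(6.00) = 0.07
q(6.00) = 0.28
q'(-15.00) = 0.09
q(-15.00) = 1.83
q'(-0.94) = 0.71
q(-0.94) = -1.16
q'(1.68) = 0.19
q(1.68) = -0.21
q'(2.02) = 0.17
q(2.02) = -0.15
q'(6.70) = 0.06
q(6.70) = 0.32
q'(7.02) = 0.06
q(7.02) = 0.34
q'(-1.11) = 0.81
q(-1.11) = -1.29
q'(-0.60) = 0.55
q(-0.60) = -0.94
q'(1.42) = 0.21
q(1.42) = -0.26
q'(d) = d*(d - 3)*(d + 4)*(-3*d^2 - 18*d - 18)/(d^3 + 9*d^2 + 18*d)^2 + d*(d - 3)/(d^3 + 9*d^2 + 18*d) + d*(d + 4)/(d^3 + 9*d^2 + 18*d) + (d - 3)*(d + 4)/(d^3 + 9*d^2 + 18*d) = 2*(4*d^2 + 30*d + 63)/(d^4 + 18*d^3 + 117*d^2 + 324*d + 324)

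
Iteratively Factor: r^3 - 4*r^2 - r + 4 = (r - 1)*(r^2 - 3*r - 4) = (r - 1)*(r + 1)*(r - 4)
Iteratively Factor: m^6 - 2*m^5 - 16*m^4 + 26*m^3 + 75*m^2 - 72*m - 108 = (m - 3)*(m^5 + m^4 - 13*m^3 - 13*m^2 + 36*m + 36) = (m - 3)*(m - 2)*(m^4 + 3*m^3 - 7*m^2 - 27*m - 18) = (m - 3)*(m - 2)*(m + 2)*(m^3 + m^2 - 9*m - 9) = (m - 3)*(m - 2)*(m + 2)*(m + 3)*(m^2 - 2*m - 3) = (m - 3)^2*(m - 2)*(m + 2)*(m + 3)*(m + 1)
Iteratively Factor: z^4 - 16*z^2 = (z + 4)*(z^3 - 4*z^2) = z*(z + 4)*(z^2 - 4*z) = z*(z - 4)*(z + 4)*(z)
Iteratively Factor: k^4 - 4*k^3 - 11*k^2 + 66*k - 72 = (k - 2)*(k^3 - 2*k^2 - 15*k + 36) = (k - 3)*(k - 2)*(k^2 + k - 12) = (k - 3)^2*(k - 2)*(k + 4)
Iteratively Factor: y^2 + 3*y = (y + 3)*(y)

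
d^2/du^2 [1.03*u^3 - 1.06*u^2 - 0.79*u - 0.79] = 6.18*u - 2.12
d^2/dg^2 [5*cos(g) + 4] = -5*cos(g)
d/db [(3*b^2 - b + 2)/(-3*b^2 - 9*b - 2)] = 10*(2 - 3*b^2)/(9*b^4 + 54*b^3 + 93*b^2 + 36*b + 4)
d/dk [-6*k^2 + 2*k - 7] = 2 - 12*k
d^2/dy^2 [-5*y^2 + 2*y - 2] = -10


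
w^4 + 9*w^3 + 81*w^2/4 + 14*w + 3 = (w + 1/2)^2*(w + 2)*(w + 6)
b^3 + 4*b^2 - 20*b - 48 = (b - 4)*(b + 2)*(b + 6)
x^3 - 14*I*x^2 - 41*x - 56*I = (x - 8*I)*(x - 7*I)*(x + I)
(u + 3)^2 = u^2 + 6*u + 9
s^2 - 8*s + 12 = (s - 6)*(s - 2)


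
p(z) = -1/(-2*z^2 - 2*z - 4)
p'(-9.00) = 0.00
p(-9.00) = 0.01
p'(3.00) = -0.02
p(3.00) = 0.04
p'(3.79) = -0.01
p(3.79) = 0.02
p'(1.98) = -0.04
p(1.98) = 0.06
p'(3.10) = -0.02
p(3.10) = 0.03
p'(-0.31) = -0.06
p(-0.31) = 0.28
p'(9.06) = -0.00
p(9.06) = 0.01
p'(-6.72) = 0.00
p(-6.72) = 0.01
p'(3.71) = -0.01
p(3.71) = 0.03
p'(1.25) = -0.08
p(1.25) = 0.10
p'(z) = -(4*z + 2)/(-2*z^2 - 2*z - 4)^2 = (-z - 1/2)/(z^2 + z + 2)^2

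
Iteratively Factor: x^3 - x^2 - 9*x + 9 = (x + 3)*(x^2 - 4*x + 3) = (x - 1)*(x + 3)*(x - 3)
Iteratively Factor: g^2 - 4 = (g + 2)*(g - 2)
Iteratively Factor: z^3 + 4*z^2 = (z)*(z^2 + 4*z) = z*(z + 4)*(z)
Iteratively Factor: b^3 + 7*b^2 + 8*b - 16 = (b + 4)*(b^2 + 3*b - 4) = (b - 1)*(b + 4)*(b + 4)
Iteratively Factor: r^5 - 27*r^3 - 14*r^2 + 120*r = (r - 5)*(r^4 + 5*r^3 - 2*r^2 - 24*r) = (r - 5)*(r - 2)*(r^3 + 7*r^2 + 12*r) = (r - 5)*(r - 2)*(r + 3)*(r^2 + 4*r) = r*(r - 5)*(r - 2)*(r + 3)*(r + 4)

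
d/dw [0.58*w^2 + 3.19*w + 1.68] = 1.16*w + 3.19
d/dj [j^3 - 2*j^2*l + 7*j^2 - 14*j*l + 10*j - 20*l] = 3*j^2 - 4*j*l + 14*j - 14*l + 10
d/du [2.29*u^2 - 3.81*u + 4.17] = 4.58*u - 3.81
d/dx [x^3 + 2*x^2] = x*(3*x + 4)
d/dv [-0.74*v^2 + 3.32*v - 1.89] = 3.32 - 1.48*v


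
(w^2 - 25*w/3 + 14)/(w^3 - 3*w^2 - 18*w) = (w - 7/3)/(w*(w + 3))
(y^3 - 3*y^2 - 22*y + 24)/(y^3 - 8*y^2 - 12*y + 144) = (y - 1)/(y - 6)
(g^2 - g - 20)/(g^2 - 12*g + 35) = (g + 4)/(g - 7)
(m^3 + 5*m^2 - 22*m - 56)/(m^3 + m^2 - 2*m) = (m^2 + 3*m - 28)/(m*(m - 1))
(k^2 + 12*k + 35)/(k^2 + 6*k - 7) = (k + 5)/(k - 1)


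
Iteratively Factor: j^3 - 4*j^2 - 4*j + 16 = (j + 2)*(j^2 - 6*j + 8) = (j - 2)*(j + 2)*(j - 4)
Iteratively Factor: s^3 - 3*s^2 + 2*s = (s - 2)*(s^2 - s) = s*(s - 2)*(s - 1)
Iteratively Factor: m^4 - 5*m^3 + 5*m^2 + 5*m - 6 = (m - 1)*(m^3 - 4*m^2 + m + 6) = (m - 2)*(m - 1)*(m^2 - 2*m - 3) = (m - 2)*(m - 1)*(m + 1)*(m - 3)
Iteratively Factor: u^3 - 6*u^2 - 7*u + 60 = (u + 3)*(u^2 - 9*u + 20) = (u - 5)*(u + 3)*(u - 4)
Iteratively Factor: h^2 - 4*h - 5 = (h + 1)*(h - 5)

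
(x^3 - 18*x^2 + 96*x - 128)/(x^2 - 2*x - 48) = (x^2 - 10*x + 16)/(x + 6)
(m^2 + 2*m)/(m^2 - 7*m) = (m + 2)/(m - 7)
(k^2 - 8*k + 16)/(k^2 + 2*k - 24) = (k - 4)/(k + 6)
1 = 1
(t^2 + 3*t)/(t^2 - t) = (t + 3)/(t - 1)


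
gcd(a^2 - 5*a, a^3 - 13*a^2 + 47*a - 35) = a - 5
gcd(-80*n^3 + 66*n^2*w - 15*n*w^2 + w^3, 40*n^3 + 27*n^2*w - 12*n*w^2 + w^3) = 40*n^2 - 13*n*w + w^2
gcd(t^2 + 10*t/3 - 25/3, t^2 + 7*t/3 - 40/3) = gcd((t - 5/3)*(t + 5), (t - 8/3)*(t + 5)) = t + 5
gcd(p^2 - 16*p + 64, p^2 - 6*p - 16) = p - 8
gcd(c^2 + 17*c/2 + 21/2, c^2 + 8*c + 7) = c + 7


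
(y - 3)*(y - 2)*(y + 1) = y^3 - 4*y^2 + y + 6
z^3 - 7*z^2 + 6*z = z*(z - 6)*(z - 1)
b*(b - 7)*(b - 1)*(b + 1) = b^4 - 7*b^3 - b^2 + 7*b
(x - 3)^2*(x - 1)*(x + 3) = x^4 - 4*x^3 - 6*x^2 + 36*x - 27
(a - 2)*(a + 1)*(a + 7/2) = a^3 + 5*a^2/2 - 11*a/2 - 7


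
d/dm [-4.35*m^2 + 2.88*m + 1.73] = 2.88 - 8.7*m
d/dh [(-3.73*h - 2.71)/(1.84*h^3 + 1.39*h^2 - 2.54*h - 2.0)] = (13.7264*h^3 + 20.1439*h^2 + 7.5338*h + 0.5766)/(3.3856*h^6 + 5.1152*h^5 - 7.4151*h^4 - 14.4212*h^3 + 0.8916*h^2 + 10.16*h + 4.0)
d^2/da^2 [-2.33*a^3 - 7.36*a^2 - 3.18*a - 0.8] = -13.98*a - 14.72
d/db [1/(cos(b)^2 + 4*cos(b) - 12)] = 2*(cos(b) + 2)*sin(b)/(cos(b)^2 + 4*cos(b) - 12)^2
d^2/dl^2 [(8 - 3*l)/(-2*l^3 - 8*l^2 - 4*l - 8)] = ((3*l - 8)*(3*l^2 + 8*l + 2)^2 - (9*l^2 + 24*l + (3*l - 8)*(3*l + 4) + 6)*(l^3 + 4*l^2 + 2*l + 4))/(l^3 + 4*l^2 + 2*l + 4)^3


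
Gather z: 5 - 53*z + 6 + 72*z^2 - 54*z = 72*z^2 - 107*z + 11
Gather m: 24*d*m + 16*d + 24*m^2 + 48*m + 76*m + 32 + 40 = 16*d + 24*m^2 + m*(24*d + 124) + 72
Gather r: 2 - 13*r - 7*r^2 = -7*r^2 - 13*r + 2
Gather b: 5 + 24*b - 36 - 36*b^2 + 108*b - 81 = -36*b^2 + 132*b - 112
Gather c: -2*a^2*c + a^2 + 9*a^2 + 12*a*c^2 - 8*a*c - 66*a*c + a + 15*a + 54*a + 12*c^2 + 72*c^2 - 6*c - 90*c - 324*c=10*a^2 + 70*a + c^2*(12*a + 84) + c*(-2*a^2 - 74*a - 420)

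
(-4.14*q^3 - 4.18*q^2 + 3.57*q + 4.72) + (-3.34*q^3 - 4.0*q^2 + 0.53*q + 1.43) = -7.48*q^3 - 8.18*q^2 + 4.1*q + 6.15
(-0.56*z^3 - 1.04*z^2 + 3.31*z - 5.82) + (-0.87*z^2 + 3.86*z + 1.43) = -0.56*z^3 - 1.91*z^2 + 7.17*z - 4.39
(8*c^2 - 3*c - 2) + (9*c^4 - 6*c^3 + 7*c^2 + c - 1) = 9*c^4 - 6*c^3 + 15*c^2 - 2*c - 3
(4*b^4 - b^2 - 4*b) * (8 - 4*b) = -16*b^5 + 32*b^4 + 4*b^3 + 8*b^2 - 32*b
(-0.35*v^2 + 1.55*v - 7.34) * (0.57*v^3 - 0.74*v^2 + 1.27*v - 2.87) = -0.1995*v^5 + 1.1425*v^4 - 5.7753*v^3 + 8.4046*v^2 - 13.7703*v + 21.0658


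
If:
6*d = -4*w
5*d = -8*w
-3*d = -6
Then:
No Solution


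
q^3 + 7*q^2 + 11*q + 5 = (q + 1)^2*(q + 5)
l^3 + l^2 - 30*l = l*(l - 5)*(l + 6)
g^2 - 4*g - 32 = (g - 8)*(g + 4)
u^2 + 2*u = u*(u + 2)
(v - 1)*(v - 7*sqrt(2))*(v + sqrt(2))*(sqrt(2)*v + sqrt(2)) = sqrt(2)*v^4 - 12*v^3 - 15*sqrt(2)*v^2 + 12*v + 14*sqrt(2)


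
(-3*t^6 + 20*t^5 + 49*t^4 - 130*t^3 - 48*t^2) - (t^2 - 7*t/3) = -3*t^6 + 20*t^5 + 49*t^4 - 130*t^3 - 49*t^2 + 7*t/3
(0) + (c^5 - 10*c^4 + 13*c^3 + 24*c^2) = c^5 - 10*c^4 + 13*c^3 + 24*c^2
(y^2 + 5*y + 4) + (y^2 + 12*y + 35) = 2*y^2 + 17*y + 39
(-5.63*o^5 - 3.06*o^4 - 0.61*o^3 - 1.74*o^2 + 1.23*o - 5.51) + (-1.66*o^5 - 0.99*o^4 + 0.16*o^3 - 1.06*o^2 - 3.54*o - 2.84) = -7.29*o^5 - 4.05*o^4 - 0.45*o^3 - 2.8*o^2 - 2.31*o - 8.35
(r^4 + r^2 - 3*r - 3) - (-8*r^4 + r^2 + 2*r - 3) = 9*r^4 - 5*r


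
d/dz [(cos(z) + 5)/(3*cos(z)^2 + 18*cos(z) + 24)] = (cos(z)^2 + 10*cos(z) + 22)*sin(z)/(3*(cos(z)^2 + 6*cos(z) + 8)^2)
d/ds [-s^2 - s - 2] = -2*s - 1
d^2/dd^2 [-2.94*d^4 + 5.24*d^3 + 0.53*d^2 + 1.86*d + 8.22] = -35.28*d^2 + 31.44*d + 1.06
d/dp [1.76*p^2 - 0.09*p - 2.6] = 3.52*p - 0.09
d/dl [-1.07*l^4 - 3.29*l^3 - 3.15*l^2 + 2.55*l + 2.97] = -4.28*l^3 - 9.87*l^2 - 6.3*l + 2.55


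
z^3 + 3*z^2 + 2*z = z*(z + 1)*(z + 2)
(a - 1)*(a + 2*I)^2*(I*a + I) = I*a^4 - 4*a^3 - 5*I*a^2 + 4*a + 4*I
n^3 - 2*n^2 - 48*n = n*(n - 8)*(n + 6)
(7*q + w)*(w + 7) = 7*q*w + 49*q + w^2 + 7*w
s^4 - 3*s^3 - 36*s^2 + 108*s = s*(s - 6)*(s - 3)*(s + 6)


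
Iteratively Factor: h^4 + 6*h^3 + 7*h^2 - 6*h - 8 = (h + 1)*(h^3 + 5*h^2 + 2*h - 8) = (h + 1)*(h + 4)*(h^2 + h - 2) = (h - 1)*(h + 1)*(h + 4)*(h + 2)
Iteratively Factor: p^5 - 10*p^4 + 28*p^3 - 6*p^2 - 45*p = (p + 1)*(p^4 - 11*p^3 + 39*p^2 - 45*p) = (p - 5)*(p + 1)*(p^3 - 6*p^2 + 9*p) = (p - 5)*(p - 3)*(p + 1)*(p^2 - 3*p) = (p - 5)*(p - 3)^2*(p + 1)*(p)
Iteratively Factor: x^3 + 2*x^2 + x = (x)*(x^2 + 2*x + 1) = x*(x + 1)*(x + 1)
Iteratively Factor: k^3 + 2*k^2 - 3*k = (k - 1)*(k^2 + 3*k) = (k - 1)*(k + 3)*(k)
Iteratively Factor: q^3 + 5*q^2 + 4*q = (q + 1)*(q^2 + 4*q) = q*(q + 1)*(q + 4)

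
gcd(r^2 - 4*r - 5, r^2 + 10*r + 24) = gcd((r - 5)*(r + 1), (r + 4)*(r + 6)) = 1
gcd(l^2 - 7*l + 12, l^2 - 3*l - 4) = l - 4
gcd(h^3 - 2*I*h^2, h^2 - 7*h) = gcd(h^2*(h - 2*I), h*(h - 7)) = h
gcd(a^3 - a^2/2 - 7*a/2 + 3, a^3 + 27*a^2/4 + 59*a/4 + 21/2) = a + 2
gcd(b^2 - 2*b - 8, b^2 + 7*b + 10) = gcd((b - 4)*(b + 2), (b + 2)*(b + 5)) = b + 2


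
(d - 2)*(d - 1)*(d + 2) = d^3 - d^2 - 4*d + 4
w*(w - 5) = w^2 - 5*w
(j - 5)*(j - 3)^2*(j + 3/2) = j^4 - 19*j^3/2 + 45*j^2/2 + 27*j/2 - 135/2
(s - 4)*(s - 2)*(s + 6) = s^3 - 28*s + 48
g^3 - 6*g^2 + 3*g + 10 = (g - 5)*(g - 2)*(g + 1)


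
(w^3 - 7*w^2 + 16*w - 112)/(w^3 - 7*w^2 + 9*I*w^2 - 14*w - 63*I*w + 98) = (w^2 + 16)/(w^2 + 9*I*w - 14)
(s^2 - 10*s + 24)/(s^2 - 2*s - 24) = (s - 4)/(s + 4)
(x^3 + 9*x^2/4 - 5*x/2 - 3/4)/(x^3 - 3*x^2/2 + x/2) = (4*x^2 + 13*x + 3)/(2*x*(2*x - 1))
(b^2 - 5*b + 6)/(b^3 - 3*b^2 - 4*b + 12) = 1/(b + 2)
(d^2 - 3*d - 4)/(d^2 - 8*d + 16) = (d + 1)/(d - 4)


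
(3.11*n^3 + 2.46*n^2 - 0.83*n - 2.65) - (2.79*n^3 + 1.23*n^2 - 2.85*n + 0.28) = 0.32*n^3 + 1.23*n^2 + 2.02*n - 2.93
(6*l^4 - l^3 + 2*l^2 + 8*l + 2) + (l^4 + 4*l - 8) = 7*l^4 - l^3 + 2*l^2 + 12*l - 6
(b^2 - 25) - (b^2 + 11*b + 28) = -11*b - 53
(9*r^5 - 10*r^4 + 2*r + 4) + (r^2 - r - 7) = 9*r^5 - 10*r^4 + r^2 + r - 3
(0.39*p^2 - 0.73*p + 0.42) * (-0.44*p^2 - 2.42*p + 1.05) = -0.1716*p^4 - 0.6226*p^3 + 1.9913*p^2 - 1.7829*p + 0.441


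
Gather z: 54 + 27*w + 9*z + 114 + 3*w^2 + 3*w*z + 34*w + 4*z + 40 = 3*w^2 + 61*w + z*(3*w + 13) + 208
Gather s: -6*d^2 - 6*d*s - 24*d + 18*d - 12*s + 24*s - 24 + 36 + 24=-6*d^2 - 6*d + s*(12 - 6*d) + 36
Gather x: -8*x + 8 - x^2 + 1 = -x^2 - 8*x + 9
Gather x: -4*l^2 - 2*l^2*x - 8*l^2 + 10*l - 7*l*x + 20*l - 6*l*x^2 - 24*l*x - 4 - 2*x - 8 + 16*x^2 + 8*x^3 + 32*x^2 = -12*l^2 + 30*l + 8*x^3 + x^2*(48 - 6*l) + x*(-2*l^2 - 31*l - 2) - 12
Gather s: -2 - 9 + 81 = 70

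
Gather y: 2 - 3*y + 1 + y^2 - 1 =y^2 - 3*y + 2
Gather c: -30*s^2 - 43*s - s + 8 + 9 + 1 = -30*s^2 - 44*s + 18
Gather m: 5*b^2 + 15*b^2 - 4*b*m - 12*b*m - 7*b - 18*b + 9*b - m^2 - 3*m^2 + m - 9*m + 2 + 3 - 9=20*b^2 - 16*b - 4*m^2 + m*(-16*b - 8) - 4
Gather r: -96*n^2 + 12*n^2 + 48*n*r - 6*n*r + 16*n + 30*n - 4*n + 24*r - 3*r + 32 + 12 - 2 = -84*n^2 + 42*n + r*(42*n + 21) + 42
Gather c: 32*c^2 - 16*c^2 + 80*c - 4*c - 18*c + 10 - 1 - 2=16*c^2 + 58*c + 7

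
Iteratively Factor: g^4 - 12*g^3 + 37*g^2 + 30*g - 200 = (g - 5)*(g^3 - 7*g^2 + 2*g + 40) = (g - 5)^2*(g^2 - 2*g - 8) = (g - 5)^2*(g + 2)*(g - 4)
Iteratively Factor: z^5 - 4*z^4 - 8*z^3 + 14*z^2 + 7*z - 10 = (z - 1)*(z^4 - 3*z^3 - 11*z^2 + 3*z + 10) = (z - 1)^2*(z^3 - 2*z^2 - 13*z - 10) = (z - 1)^2*(z + 2)*(z^2 - 4*z - 5) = (z - 1)^2*(z + 1)*(z + 2)*(z - 5)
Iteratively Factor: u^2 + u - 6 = (u - 2)*(u + 3)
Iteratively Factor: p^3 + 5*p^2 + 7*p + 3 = (p + 3)*(p^2 + 2*p + 1) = (p + 1)*(p + 3)*(p + 1)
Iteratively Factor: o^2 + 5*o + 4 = (o + 4)*(o + 1)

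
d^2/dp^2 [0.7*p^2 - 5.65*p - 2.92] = 1.40000000000000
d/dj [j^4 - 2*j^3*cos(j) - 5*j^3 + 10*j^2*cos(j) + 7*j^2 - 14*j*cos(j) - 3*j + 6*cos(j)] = 2*j^3*sin(j) + 4*j^3 - 10*j^2*sin(j) - 6*j^2*cos(j) - 15*j^2 + 14*j*sin(j) + 20*j*cos(j) + 14*j - 6*sin(j) - 14*cos(j) - 3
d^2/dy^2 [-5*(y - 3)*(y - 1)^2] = 50 - 30*y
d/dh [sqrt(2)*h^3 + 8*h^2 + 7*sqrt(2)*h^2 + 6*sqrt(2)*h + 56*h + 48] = 3*sqrt(2)*h^2 + 16*h + 14*sqrt(2)*h + 6*sqrt(2) + 56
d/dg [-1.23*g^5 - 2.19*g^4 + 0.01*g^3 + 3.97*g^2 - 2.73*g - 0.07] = -6.15*g^4 - 8.76*g^3 + 0.03*g^2 + 7.94*g - 2.73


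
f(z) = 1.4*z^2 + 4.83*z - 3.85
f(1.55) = 7.00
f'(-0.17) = 4.35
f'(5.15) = 19.25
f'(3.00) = 13.23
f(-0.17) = -4.63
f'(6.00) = 21.63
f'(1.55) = 9.17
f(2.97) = 22.84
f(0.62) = -0.32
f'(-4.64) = -8.16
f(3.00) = 23.24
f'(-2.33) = -1.69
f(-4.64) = 3.88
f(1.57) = 7.18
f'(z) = 2.8*z + 4.83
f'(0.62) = 6.57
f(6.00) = 75.53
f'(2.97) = 13.15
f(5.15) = 58.16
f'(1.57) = 9.23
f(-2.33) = -7.50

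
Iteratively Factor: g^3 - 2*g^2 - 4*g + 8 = (g - 2)*(g^2 - 4) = (g - 2)^2*(g + 2)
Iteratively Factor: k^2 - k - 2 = (k - 2)*(k + 1)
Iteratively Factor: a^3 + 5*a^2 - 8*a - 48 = (a + 4)*(a^2 + a - 12) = (a + 4)^2*(a - 3)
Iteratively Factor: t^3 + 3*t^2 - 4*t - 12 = (t - 2)*(t^2 + 5*t + 6) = (t - 2)*(t + 2)*(t + 3)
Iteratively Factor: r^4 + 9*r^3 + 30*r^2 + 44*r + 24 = (r + 2)*(r^3 + 7*r^2 + 16*r + 12) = (r + 2)^2*(r^2 + 5*r + 6) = (r + 2)^3*(r + 3)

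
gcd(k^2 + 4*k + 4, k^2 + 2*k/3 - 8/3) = k + 2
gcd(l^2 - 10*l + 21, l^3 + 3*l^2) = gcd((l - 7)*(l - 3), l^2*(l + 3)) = 1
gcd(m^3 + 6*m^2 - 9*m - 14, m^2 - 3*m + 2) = m - 2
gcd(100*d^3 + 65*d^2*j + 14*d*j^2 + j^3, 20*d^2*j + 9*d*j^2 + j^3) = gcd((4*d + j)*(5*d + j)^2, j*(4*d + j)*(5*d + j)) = 20*d^2 + 9*d*j + j^2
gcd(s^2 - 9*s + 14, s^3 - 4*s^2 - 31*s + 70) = s^2 - 9*s + 14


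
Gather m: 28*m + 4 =28*m + 4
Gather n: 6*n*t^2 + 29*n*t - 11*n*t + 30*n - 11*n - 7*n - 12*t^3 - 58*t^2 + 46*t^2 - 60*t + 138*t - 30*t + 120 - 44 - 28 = n*(6*t^2 + 18*t + 12) - 12*t^3 - 12*t^2 + 48*t + 48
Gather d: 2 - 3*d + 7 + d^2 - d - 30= d^2 - 4*d - 21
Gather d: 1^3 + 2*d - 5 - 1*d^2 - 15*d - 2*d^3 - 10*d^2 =-2*d^3 - 11*d^2 - 13*d - 4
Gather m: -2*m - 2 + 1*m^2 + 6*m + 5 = m^2 + 4*m + 3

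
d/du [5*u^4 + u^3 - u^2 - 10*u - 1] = 20*u^3 + 3*u^2 - 2*u - 10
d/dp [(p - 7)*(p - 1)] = 2*p - 8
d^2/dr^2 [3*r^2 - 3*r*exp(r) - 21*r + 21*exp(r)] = -3*r*exp(r) + 15*exp(r) + 6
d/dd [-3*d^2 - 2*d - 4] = -6*d - 2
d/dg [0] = 0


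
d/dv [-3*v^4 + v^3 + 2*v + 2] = -12*v^3 + 3*v^2 + 2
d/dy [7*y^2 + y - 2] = 14*y + 1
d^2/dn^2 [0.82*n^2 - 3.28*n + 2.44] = 1.64000000000000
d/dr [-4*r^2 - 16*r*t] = -8*r - 16*t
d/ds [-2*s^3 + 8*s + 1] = 8 - 6*s^2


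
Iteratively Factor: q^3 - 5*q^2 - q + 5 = (q + 1)*(q^2 - 6*q + 5) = (q - 1)*(q + 1)*(q - 5)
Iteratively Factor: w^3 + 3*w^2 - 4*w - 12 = (w + 3)*(w^2 - 4) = (w + 2)*(w + 3)*(w - 2)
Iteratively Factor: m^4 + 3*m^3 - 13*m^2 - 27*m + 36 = (m + 3)*(m^3 - 13*m + 12) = (m + 3)*(m + 4)*(m^2 - 4*m + 3) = (m - 1)*(m + 3)*(m + 4)*(m - 3)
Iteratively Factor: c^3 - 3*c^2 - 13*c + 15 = (c + 3)*(c^2 - 6*c + 5) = (c - 1)*(c + 3)*(c - 5)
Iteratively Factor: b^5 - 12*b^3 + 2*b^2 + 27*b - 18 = (b + 3)*(b^4 - 3*b^3 - 3*b^2 + 11*b - 6) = (b - 1)*(b + 3)*(b^3 - 2*b^2 - 5*b + 6) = (b - 1)*(b + 2)*(b + 3)*(b^2 - 4*b + 3) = (b - 3)*(b - 1)*(b + 2)*(b + 3)*(b - 1)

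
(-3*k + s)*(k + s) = -3*k^2 - 2*k*s + s^2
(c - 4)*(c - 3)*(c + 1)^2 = c^4 - 5*c^3 - c^2 + 17*c + 12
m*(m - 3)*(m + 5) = m^3 + 2*m^2 - 15*m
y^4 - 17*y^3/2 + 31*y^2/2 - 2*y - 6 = (y - 6)*(y - 2)*(y - 1)*(y + 1/2)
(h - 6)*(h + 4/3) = h^2 - 14*h/3 - 8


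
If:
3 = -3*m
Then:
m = -1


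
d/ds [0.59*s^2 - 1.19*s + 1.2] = 1.18*s - 1.19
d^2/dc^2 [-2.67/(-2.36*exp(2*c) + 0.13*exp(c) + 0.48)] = ((0.3471 - 25.2048*exp(c))*(-2.36*exp(2*c) + 0.13*exp(c) + 0.48) - 2.67*(4.72*exp(c) - 0.13)*(9.44*exp(c) - 0.26)*exp(c))*exp(c)/(-2.36*exp(2*c) + 0.13*exp(c) + 0.48)^3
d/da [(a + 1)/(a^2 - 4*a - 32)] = (a^2 - 4*a - 2*(a - 2)*(a + 1) - 32)/(-a^2 + 4*a + 32)^2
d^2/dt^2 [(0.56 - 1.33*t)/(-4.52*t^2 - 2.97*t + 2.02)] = ((1.33*t - 0.56)*(9.04*t + 2.97)*(18.08*t + 5.94) - (36.0696*t + 2.8378)*(4.52*t^2 + 2.97*t - 2.02))/(4.52*t^2 + 2.97*t - 2.02)^3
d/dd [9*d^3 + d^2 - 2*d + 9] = 27*d^2 + 2*d - 2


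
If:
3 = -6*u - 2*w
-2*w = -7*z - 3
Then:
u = -7*z/6 - 1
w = 7*z/2 + 3/2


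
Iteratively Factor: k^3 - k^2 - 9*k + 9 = (k - 3)*(k^2 + 2*k - 3) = (k - 3)*(k - 1)*(k + 3)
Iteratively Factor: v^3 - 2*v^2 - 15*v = (v - 5)*(v^2 + 3*v) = v*(v - 5)*(v + 3)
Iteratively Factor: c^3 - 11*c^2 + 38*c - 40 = (c - 2)*(c^2 - 9*c + 20) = (c - 4)*(c - 2)*(c - 5)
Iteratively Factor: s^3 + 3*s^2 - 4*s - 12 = (s + 2)*(s^2 + s - 6) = (s - 2)*(s + 2)*(s + 3)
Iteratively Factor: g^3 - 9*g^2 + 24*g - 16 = (g - 4)*(g^2 - 5*g + 4) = (g - 4)^2*(g - 1)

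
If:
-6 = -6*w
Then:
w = 1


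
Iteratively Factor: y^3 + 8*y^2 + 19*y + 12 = (y + 1)*(y^2 + 7*y + 12) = (y + 1)*(y + 3)*(y + 4)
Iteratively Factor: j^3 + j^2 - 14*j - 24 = (j - 4)*(j^2 + 5*j + 6) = (j - 4)*(j + 2)*(j + 3)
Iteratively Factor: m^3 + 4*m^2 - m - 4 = (m + 1)*(m^2 + 3*m - 4) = (m + 1)*(m + 4)*(m - 1)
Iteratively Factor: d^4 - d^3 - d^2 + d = (d - 1)*(d^3 - d) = (d - 1)*(d + 1)*(d^2 - d) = (d - 1)^2*(d + 1)*(d)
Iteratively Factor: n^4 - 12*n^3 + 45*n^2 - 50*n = (n - 5)*(n^3 - 7*n^2 + 10*n) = n*(n - 5)*(n^2 - 7*n + 10) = n*(n - 5)*(n - 2)*(n - 5)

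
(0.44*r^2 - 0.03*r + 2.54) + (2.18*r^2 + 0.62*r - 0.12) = 2.62*r^2 + 0.59*r + 2.42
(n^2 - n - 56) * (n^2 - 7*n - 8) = n^4 - 8*n^3 - 57*n^2 + 400*n + 448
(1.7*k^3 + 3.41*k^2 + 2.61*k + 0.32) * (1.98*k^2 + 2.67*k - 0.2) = 3.366*k^5 + 11.2908*k^4 + 13.9325*k^3 + 6.9203*k^2 + 0.3324*k - 0.064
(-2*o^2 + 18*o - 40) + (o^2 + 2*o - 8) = -o^2 + 20*o - 48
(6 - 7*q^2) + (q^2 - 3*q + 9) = -6*q^2 - 3*q + 15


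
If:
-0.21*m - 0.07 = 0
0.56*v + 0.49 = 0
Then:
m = -0.33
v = -0.88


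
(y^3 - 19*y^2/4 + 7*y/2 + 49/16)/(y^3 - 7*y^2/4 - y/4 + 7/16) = (2*y - 7)/(2*y - 1)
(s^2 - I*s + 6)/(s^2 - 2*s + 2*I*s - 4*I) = (s - 3*I)/(s - 2)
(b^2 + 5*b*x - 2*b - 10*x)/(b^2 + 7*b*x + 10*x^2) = (b - 2)/(b + 2*x)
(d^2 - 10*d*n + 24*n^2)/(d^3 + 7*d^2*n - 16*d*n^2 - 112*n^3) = (d - 6*n)/(d^2 + 11*d*n + 28*n^2)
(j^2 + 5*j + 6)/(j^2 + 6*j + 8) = (j + 3)/(j + 4)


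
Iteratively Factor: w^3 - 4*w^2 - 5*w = (w)*(w^2 - 4*w - 5) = w*(w - 5)*(w + 1)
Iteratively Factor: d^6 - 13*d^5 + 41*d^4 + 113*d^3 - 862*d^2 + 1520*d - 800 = (d - 1)*(d^5 - 12*d^4 + 29*d^3 + 142*d^2 - 720*d + 800) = (d - 5)*(d - 1)*(d^4 - 7*d^3 - 6*d^2 + 112*d - 160) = (d - 5)*(d - 4)*(d - 1)*(d^3 - 3*d^2 - 18*d + 40) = (d - 5)^2*(d - 4)*(d - 1)*(d^2 + 2*d - 8) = (d - 5)^2*(d - 4)*(d - 1)*(d + 4)*(d - 2)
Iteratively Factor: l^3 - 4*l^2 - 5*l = (l - 5)*(l^2 + l) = (l - 5)*(l + 1)*(l)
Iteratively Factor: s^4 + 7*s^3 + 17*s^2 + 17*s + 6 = (s + 2)*(s^3 + 5*s^2 + 7*s + 3) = (s + 1)*(s + 2)*(s^2 + 4*s + 3) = (s + 1)*(s + 2)*(s + 3)*(s + 1)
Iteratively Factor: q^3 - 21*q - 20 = (q + 1)*(q^2 - q - 20) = (q - 5)*(q + 1)*(q + 4)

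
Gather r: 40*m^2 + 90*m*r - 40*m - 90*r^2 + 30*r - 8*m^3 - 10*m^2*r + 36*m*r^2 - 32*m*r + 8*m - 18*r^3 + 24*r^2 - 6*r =-8*m^3 + 40*m^2 - 32*m - 18*r^3 + r^2*(36*m - 66) + r*(-10*m^2 + 58*m + 24)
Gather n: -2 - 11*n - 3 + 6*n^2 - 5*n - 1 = 6*n^2 - 16*n - 6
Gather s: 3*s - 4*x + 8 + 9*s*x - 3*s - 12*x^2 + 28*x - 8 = 9*s*x - 12*x^2 + 24*x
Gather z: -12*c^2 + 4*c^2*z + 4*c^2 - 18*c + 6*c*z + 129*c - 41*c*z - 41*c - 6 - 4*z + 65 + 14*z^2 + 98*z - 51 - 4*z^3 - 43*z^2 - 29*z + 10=-8*c^2 + 70*c - 4*z^3 - 29*z^2 + z*(4*c^2 - 35*c + 65) + 18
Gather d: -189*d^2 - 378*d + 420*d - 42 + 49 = -189*d^2 + 42*d + 7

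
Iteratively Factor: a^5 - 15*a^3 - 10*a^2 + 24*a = (a + 2)*(a^4 - 2*a^3 - 11*a^2 + 12*a) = (a - 4)*(a + 2)*(a^3 + 2*a^2 - 3*a) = (a - 4)*(a - 1)*(a + 2)*(a^2 + 3*a) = (a - 4)*(a - 1)*(a + 2)*(a + 3)*(a)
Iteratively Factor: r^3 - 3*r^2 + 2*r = (r - 1)*(r^2 - 2*r) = r*(r - 1)*(r - 2)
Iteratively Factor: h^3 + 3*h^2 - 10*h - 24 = (h - 3)*(h^2 + 6*h + 8) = (h - 3)*(h + 4)*(h + 2)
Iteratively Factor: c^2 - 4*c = (c)*(c - 4)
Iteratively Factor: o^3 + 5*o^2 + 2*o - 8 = (o + 2)*(o^2 + 3*o - 4) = (o + 2)*(o + 4)*(o - 1)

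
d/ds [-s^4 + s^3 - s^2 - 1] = s*(-4*s^2 + 3*s - 2)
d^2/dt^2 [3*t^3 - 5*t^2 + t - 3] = 18*t - 10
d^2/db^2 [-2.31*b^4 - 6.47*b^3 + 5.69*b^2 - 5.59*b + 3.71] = -27.72*b^2 - 38.82*b + 11.38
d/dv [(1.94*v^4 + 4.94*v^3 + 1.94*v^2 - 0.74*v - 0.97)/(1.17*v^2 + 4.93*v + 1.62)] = (4.5396*v^5 + 34.4724*v^4 + 61.2796*v^3 + 34.4384*v^2 + 8.5554*v + 3.5833)/(1.3689*v^4 + 11.5362*v^3 + 28.0957*v^2 + 15.9732*v + 2.6244)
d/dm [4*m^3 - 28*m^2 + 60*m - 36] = 12*m^2 - 56*m + 60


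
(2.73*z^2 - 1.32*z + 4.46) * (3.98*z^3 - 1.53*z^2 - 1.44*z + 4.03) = 10.8654*z^5 - 9.4305*z^4 + 15.8392*z^3 + 6.0789*z^2 - 11.742*z + 17.9738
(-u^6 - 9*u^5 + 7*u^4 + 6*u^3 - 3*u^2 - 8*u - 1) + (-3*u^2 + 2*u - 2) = -u^6 - 9*u^5 + 7*u^4 + 6*u^3 - 6*u^2 - 6*u - 3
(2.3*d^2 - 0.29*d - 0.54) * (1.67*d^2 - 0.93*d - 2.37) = 3.841*d^4 - 2.6233*d^3 - 6.0831*d^2 + 1.1895*d + 1.2798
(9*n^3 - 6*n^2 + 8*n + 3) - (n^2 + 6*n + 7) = 9*n^3 - 7*n^2 + 2*n - 4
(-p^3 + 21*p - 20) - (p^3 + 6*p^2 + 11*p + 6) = -2*p^3 - 6*p^2 + 10*p - 26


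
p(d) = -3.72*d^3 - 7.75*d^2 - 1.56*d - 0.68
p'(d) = -11.16*d^2 - 15.5*d - 1.56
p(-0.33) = -0.88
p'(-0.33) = 2.34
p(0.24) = -1.55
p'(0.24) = -5.92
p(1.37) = -26.93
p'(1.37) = -43.74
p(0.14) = -1.06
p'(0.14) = -3.95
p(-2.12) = 3.24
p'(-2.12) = -18.86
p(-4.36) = 167.12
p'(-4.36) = -146.13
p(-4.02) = 122.02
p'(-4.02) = -119.60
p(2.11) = -73.42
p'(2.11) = -83.95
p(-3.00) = 34.69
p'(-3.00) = -55.50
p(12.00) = -7563.56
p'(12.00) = -1794.60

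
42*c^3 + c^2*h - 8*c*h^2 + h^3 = (-7*c + h)*(-3*c + h)*(2*c + h)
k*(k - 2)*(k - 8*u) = k^3 - 8*k^2*u - 2*k^2 + 16*k*u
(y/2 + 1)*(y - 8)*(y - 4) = y^3/2 - 5*y^2 + 4*y + 32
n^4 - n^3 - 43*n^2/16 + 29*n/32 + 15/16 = (n - 2)*(n - 3/4)*(n + 1/2)*(n + 5/4)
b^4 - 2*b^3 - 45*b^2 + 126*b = b*(b - 6)*(b - 3)*(b + 7)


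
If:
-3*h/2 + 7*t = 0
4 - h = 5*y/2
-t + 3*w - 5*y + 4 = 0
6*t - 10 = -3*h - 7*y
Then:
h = -21/26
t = -9/52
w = 283/156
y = 25/13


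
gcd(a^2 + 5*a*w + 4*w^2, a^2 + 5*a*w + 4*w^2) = a^2 + 5*a*w + 4*w^2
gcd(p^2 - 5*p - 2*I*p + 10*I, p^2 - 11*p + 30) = p - 5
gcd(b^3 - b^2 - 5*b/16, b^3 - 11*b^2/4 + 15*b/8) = b^2 - 5*b/4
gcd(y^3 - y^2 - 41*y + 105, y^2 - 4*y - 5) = y - 5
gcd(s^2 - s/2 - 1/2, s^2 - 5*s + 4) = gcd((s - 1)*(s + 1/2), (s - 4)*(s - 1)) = s - 1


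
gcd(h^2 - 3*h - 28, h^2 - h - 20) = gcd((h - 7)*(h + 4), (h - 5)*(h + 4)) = h + 4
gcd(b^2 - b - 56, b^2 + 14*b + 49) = b + 7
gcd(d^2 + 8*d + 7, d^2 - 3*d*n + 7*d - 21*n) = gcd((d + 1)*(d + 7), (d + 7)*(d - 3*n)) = d + 7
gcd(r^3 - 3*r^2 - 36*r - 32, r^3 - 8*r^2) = r - 8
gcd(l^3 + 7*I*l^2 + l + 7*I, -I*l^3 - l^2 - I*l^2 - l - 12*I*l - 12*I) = 1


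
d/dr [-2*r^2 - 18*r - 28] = -4*r - 18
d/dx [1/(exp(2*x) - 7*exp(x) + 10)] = (7 - 2*exp(x))*exp(x)/(exp(2*x) - 7*exp(x) + 10)^2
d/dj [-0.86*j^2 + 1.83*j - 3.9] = 1.83 - 1.72*j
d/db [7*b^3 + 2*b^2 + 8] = b*(21*b + 4)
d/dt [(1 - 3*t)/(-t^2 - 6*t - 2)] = (-3*t^2 + 2*t + 12)/(t^4 + 12*t^3 + 40*t^2 + 24*t + 4)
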